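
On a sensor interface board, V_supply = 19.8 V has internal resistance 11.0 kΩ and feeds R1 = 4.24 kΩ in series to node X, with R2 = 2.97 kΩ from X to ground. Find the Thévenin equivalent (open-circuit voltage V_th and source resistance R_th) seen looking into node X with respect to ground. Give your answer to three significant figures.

R1' = 11.0 + 4.24 = 15.24 kΩ (source resistance + R1).
Open-circuit (no load on X): V_th = V_supply · R2/(R1' + R2) = 19.8 × 2.97/(15.24 + 2.97) = 3.229 V.
Zeroing V_supply shorts the top of R1' to ground, so R_th = R1' ‖ R2 = 2.486 kΩ.

V_th ≈ 3.23 V, R_th ≈ 2.49 kΩ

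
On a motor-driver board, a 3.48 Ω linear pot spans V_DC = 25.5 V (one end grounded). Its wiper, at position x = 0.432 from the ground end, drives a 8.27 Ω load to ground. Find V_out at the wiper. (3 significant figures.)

V_out ≈ 9.99 V

Lower segment x·R_p = 1.503 Ω; upper segment (1−x)·R_p = 1.977 Ω.
R_L loads the lower segment: effective lower R = 1.272 Ω.
Then V_out = V_DC · 1.272/(1.977 + 1.272) = 9.985 V.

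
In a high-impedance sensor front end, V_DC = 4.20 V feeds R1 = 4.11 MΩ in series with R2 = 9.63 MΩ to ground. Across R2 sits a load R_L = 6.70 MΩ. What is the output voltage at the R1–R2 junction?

First combine the lower leg with the load: R2 ‖ R_L = 3.951 MΩ.
Voltage divider with the loaded lower leg: V_out = 4.20 × 3.951/(4.11 + 3.951) = 4.20 × 0.4901 = 2.059 V.
(Unloaded it would be 2.94 V; the load pulls it down.)

V_out ≈ 2.06 V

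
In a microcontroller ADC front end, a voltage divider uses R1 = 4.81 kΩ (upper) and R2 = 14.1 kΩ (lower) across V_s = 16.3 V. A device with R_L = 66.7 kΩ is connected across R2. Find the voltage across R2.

V_out ≈ 11.5 V

R2 ‖ R_L = (14.1 × 66.7)/(14.1 + 66.7) = 11.64 kΩ.
Then V_out = V_s · R2'/(R1 + R2') = 16.3 × 11.64/16.45 = 11.53 V.
(Unloaded it would be 12.2 V; the load pulls it down.)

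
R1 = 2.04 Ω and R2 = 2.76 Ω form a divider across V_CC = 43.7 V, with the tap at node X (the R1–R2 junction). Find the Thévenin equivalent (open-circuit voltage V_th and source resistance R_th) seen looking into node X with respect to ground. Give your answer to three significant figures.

V_th ≈ 25.1 V, R_th ≈ 1.17 Ω

V_th is the unloaded tap voltage: V_CC · R2/(R1+R2) = 43.7 × 0.5750 = 25.13 V.
Zeroing V_CC shorts the top of R1 to ground, so R_th = R1 ‖ R2 = 1.173 Ω.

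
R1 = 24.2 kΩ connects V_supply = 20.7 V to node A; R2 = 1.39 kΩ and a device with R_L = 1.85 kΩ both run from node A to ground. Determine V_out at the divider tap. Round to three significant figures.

V_out ≈ 0.657 V

First combine the lower leg with the load: R2 ‖ R_L = 0.7937 kΩ.
Voltage divider with the loaded lower leg: V_out = 20.7 × 0.7937/(24.2 + 0.7937) = 20.7 × 0.03175 = 0.6573 V.
(Unloaded it would be 1.12 V; the load pulls it down.)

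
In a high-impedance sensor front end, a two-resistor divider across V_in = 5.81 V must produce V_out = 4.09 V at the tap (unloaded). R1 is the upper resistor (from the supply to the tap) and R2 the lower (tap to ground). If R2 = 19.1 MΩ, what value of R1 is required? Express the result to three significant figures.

R1 ≈ 8.03 MΩ

Required fraction k = V_out/V_in = 0.7040.
So R1 = R2 · (V_in/V_out − 1) = 19.1 × (5.81/4.09 − 1) = 19.1 × 0.4205 = 8.032 MΩ.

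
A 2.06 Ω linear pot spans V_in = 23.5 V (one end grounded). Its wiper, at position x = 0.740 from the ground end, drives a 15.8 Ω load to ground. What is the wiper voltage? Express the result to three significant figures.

V_out ≈ 17.0 V

Lower segment x·R_p = 1.524 Ω; upper segment (1−x)·R_p = 0.5356 Ω.
Lower segment in parallel with the load: 1.524 ‖ 15.8 = 1.390 Ω.
Loaded-divider output: V_out = 23.5 × 0.7219 = 16.96 V.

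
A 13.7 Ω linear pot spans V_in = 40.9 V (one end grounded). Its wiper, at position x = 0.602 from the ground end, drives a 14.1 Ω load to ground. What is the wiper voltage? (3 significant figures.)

The pot divides into 5.453 Ω above the wiper and 8.247 Ω below.
Lower segment in parallel with the load: 8.247 ‖ 14.1 = 5.204 Ω.
Then V_out = V_in · 5.204/(5.453 + 5.204) = 19.97 V.

V_out ≈ 20.0 V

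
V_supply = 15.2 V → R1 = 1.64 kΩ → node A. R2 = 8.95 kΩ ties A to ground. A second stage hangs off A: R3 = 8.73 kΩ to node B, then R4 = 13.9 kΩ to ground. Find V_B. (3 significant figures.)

V_B ≈ 7.44 V

Looking into the second stage from A: R3 + R4 = 22.63 kΩ appears in parallel with R2.
R2 ‖ (R3+R4) = 6.414 kΩ.
V_A = 15.2 × 6.414/(1.64 + 6.414) = 12.10 V.
V_B = V_A × 0.6142 = 7.435 V.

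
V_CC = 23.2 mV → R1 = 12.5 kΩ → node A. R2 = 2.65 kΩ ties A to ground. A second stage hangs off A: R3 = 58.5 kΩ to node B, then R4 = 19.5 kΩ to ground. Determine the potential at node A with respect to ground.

V_A ≈ 3.95 mV

The second stage (R3 + R4 = 78.00 kΩ) loads node A in parallel with R2.
R2 ‖ (R3+R4) = 2.563 kΩ.
First divider: V_A = V_CC · 2.563/(12.5 + 2.563) = 3.947 mV.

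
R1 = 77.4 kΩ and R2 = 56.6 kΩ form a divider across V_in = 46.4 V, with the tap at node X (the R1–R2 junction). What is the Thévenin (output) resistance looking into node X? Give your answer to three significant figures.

With V_in suppressed (replaced by a short), R_th = R1 ‖ R2 = (77.40 × 56.6)/(77.40 + 56.6) = 32.69 kΩ.

R_th ≈ 32.7 kΩ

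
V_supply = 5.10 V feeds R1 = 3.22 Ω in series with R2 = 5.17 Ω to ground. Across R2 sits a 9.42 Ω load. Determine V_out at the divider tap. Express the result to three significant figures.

First combine the lower leg with the load: R2 ‖ R_L = 3.338 Ω.
Voltage divider with the loaded lower leg: V_out = 5.10 × 3.338/(3.22 + 3.338) = 5.10 × 0.5090 = 2.596 V.

V_out ≈ 2.60 V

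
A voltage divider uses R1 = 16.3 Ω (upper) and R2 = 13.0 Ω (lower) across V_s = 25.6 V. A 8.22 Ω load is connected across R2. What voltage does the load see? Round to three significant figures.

The load sits in parallel with R2, giving an effective lower resistance R2' = R2·R_L/(R2+R_L) = 5.036 Ω.
Then V_out = V_s · R2'/(R1 + R2') = 25.6 × 5.036/21.34 = 6.042 V.

V_out ≈ 6.04 V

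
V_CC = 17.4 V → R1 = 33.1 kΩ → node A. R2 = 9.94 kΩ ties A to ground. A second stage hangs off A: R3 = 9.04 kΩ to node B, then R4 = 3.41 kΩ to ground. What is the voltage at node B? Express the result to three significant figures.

The second stage (R3 + R4 = 12.45 kΩ) loads node A in parallel with R2.
R2 ‖ (R3+R4) = 5.527 kΩ.
V_A = 17.4 × 5.527/(33.1 + 5.527) = 2.490 V.
Stage 2 is unloaded, so V_B = V_A · R4/(R3+R4) = 2.490 × 3.41/12.45 = 0.6819 V.

V_B ≈ 0.682 V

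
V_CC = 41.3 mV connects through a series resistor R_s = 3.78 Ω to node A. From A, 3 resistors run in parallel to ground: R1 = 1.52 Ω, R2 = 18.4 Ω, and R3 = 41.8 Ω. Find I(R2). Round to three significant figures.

I ≈ 0.593 mA

Combine the parallel branches: R_p = (1/1.52 + 1/18.4 + 1/41.8)⁻¹ = 1.358 Ω.
Node voltage V_A = V_CC · R_p/(R_s + R_p) = 41.3 × 0.2644 = 10.92 mV.
Branch current I = V_A/R2 = 10.92/18.4 = 0.5934 mA.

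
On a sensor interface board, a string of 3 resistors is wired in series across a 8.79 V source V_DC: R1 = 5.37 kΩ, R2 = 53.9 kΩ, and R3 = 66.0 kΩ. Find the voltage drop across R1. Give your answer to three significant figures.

V ≈ 0.377 V

Series total: ΣR = 5.37 + 53.9 + 66.0 = 125.3 kΩ.
By the voltage-divider rule, V = 8.79 × 5.370/125.3 = 0.3768 V.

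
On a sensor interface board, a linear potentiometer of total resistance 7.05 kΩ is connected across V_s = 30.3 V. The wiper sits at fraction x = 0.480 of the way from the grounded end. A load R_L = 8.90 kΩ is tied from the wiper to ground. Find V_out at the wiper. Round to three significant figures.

V_out ≈ 12.1 V

Split the track: R_lower = x·R_p = 3.384 kΩ, R_upper = (1−x)·R_p = 3.666 kΩ.
(x·R_p) ‖ R_L = 2.452 kΩ.
V_out = 30.3 × 2.452/(3.666 + 2.452) = 12.14 V.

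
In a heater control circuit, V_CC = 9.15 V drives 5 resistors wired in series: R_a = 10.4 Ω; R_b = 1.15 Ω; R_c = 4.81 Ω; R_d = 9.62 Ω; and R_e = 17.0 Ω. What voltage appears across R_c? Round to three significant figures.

Series total: ΣR = 10.4 + 1.15 + 4.81 + 9.62 + 17.0 = 42.98 Ω.
By the voltage-divider rule, V = 9.15 × 4.810/42.98 = 1.024 V.

V ≈ 1.02 V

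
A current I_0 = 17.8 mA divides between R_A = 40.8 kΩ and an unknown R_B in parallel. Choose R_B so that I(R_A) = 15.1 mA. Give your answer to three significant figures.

In a two-way split, I_A/I_0 = R_B/(R_A + R_B).
15.1/17.8 = R_B/(R_A + R_B) → R_B = R_A · (0.8483)/(1 − 0.8483) = 40.8 × 5.593 = 228.2 kΩ.

R_B ≈ 228 kΩ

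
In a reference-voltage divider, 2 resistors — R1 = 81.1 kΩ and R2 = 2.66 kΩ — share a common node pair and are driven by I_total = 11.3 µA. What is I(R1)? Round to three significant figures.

Two-branch current divider: I_k = I_total · R_other/(R_1 + R_2).
So I = 11.3 × 2.66/83.76 = 0.3589 µA.

I ≈ 0.359 µA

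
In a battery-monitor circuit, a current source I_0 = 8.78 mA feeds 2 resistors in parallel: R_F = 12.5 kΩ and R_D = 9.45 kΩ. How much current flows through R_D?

I ≈ 5.00 mA

With just two branches, the current splits inversely with resistance.
So I = 8.78 × 12.5/21.95 = 5.000 mA.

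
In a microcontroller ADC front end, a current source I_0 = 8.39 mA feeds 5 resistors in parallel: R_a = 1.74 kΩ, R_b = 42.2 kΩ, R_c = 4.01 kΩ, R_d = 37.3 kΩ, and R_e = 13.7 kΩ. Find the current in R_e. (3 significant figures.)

I ≈ 0.646 mA

Conductances: ΣG = 1/1.74 + 1/42.2 + 1/4.01 + 1/37.3 + 1/13.7 = 0.9476 (1/kΩ).
By the current-divider rule, I = I_0 · G_k/ΣG = 8.39 × 0.07703 = 0.6463 mA.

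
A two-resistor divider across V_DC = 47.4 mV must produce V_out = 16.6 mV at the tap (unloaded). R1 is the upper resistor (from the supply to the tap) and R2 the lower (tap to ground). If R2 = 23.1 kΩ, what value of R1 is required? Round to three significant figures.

R1 ≈ 42.9 kΩ

V_out/V_DC = R2/(R1+R2) = 0.3502.
R1 = R2·(1/k − 1) = 23.1 × 1.855 = 42.86 kΩ.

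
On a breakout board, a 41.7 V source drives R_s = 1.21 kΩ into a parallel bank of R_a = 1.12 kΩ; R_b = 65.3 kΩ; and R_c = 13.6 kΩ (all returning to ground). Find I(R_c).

I ≈ 1.40 mA

Parallel bank: R_p = 1/(1/1.12 + 1/65.3 + 1/13.6) = 1.019 kΩ.
V_A by voltage divider: V_A = 41.7 × 1.019/(1.21 + 1.019) = 19.06 V.
I(R_c) = V_A / R_c = 19.06/13.6 = 1.401 mA.
(Check via current divider: I_total = 18.71 mA; share G_k/ΣG = 0.07490 → same result.)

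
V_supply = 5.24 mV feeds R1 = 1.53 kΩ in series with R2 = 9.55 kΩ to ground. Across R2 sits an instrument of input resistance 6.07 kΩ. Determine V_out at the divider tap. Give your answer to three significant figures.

The load sits in parallel with R2, giving an effective lower resistance R2' = R2·R_L/(R2+R_L) = 3.711 kΩ.
Now apply the divider: V_out = 5.24 × 0.7081 = 3.710 mV.

V_out ≈ 3.71 mV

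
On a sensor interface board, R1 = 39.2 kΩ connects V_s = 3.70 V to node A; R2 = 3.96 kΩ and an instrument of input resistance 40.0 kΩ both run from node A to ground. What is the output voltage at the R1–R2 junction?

First combine the lower leg with the load: R2 ‖ R_L = 3.603 kΩ.
Now apply the divider: V_out = 3.70 × 0.08418 = 0.3115 V.

V_out ≈ 0.311 V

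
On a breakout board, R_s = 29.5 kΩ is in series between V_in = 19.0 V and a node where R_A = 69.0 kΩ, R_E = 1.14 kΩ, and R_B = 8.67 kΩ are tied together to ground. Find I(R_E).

I ≈ 0.543 mA

Parallel bank: R_p = 1/(1/69.0 + 1/1.14 + 1/8.67) = 0.9930 kΩ.
V_A = 19.0 × 0.9930/30.49 = 0.6187 V.
Branch current I = V_A/R_E = 0.6187/1.14 = 0.5428 mA.
(Check via current divider: I_total = 0.6231 mA; share G_k/ΣG = 0.8711 → same result.)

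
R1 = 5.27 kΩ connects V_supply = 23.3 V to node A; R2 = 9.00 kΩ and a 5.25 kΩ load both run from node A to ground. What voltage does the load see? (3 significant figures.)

V_out ≈ 9.00 V

The load sits in parallel with R2, giving an effective lower resistance R2' = R2·R_L/(R2+R_L) = 3.316 kΩ.
Now apply the divider: V_out = 23.3 × 0.3862 = 8.998 V.
(Unloaded it would be 14.7 V; the load pulls it down.)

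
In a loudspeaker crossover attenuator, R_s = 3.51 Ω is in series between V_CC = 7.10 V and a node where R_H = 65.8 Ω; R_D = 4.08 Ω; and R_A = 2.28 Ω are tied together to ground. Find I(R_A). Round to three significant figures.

I ≈ 0.902 A

Combine the parallel branches: R_p = (1/65.8 + 1/4.08 + 1/2.28)⁻¹ = 1.431 Ω.
V_A by voltage divider: V_A = 7.10 × 1.431/(3.51 + 1.431) = 2.056 V.
I(R_A) = V_A / R_A = 2.056/2.28 = 0.9018 A.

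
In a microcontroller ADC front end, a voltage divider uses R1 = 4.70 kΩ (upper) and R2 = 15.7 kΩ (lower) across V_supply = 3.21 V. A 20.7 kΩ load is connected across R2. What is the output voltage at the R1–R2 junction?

R2 ‖ R_L = (15.7 × 20.7)/(15.7 + 20.7) = 8.928 kΩ.
Now apply the divider: V_out = 3.21 × 0.6551 = 2.103 V.

V_out ≈ 2.10 V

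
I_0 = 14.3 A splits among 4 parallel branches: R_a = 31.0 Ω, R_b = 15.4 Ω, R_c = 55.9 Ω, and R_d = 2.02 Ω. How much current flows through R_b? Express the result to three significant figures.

Total conductance ΣG = 1/31.0 + 1/15.4 + 1/55.9 + 1/2.02 = 0.6101 (units of 1/Ω).
By the current-divider rule, I = I_0 · G_k/ΣG = 14.3 × 0.1064 = 1.522 A.

I ≈ 1.52 A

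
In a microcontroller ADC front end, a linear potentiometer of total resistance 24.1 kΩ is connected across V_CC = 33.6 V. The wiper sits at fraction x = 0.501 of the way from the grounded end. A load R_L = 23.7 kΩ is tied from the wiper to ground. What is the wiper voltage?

V_out ≈ 13.4 V

Lower segment x·R_p = 12.07 kΩ; upper segment (1−x)·R_p = 12.03 kΩ.
R_L loads the lower segment: effective lower R = 7.999 kΩ.
Then V_out = V_CC · 7.999/(12.03 + 7.999) = 13.42 V.
(Unloaded: V_out = x·V_CC = 16.8 V.)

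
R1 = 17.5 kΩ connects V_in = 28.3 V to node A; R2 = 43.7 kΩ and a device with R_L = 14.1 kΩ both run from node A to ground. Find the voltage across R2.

First combine the lower leg with the load: R2 ‖ R_L = 10.66 kΩ.
Then V_out = V_in · R2'/(R1 + R2') = 28.3 × 10.66/28.16 = 10.71 V.

V_out ≈ 10.7 V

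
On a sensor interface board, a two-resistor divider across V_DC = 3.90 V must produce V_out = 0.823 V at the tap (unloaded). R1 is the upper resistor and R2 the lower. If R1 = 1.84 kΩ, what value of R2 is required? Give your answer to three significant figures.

Required fraction k = V_out/V_DC = 0.2110.
R2 = R1 · 0.2110/(1 − 0.2110) = 0.4921 kΩ.

R2 ≈ 0.492 kΩ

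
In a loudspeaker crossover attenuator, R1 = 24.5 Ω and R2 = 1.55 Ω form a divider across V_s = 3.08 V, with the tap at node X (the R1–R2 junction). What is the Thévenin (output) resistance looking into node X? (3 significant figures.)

R_th ≈ 1.46 Ω

With V_s suppressed (replaced by a short), R_th = R1 ‖ R2 = (24.50 × 1.55)/(24.50 + 1.55) = 1.458 Ω.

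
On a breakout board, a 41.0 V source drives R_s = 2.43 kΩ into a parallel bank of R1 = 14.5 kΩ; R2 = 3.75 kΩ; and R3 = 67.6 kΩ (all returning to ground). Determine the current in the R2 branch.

I ≈ 5.91 mA

Parallel bank: R_p = 1/(1/14.5 + 1/3.75 + 1/67.6) = 2.854 kΩ.
Node voltage V_A = V_in · R_p/(R_s + R_p) = 41.0 × 0.5401 = 22.14 V.
I(R2) = V_A / R2 = 22.14/3.75 = 5.905 mA.
(Equivalently: I_total = 7.760 mA, then current-divider fraction G_k/ΣG = 0.7610.)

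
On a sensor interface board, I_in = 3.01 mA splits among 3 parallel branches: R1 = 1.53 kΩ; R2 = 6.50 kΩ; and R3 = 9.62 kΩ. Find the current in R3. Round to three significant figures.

I ≈ 0.343 mA

Total conductance ΣG = 1/1.53 + 1/6.50 + 1/9.62 = 0.9114 (units of 1/kΩ).
R3 takes the fraction G_k/ΣG = 0.1040/0.9114 = 0.1141, so I = 3.01 × 0.1141 = 0.3433 mA.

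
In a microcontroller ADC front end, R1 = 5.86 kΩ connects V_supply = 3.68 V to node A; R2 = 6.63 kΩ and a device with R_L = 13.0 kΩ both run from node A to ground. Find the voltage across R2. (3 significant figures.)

V_out ≈ 1.58 V

First combine the lower leg with the load: R2 ‖ R_L = 4.391 kΩ.
Voltage divider with the loaded lower leg: V_out = 3.68 × 4.391/(5.86 + 4.391) = 3.68 × 0.4283 = 1.576 V.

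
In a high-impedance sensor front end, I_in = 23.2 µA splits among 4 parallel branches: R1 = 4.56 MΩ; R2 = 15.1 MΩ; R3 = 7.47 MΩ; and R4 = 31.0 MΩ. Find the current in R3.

I ≈ 6.88 µA

Conductances: ΣG = 1/4.56 + 1/15.1 + 1/7.47 + 1/31.0 = 0.4517 (1/MΩ).
By the current-divider rule, I = I_in · G_k/ΣG = 23.2 × 0.2964 = 6.876 µA.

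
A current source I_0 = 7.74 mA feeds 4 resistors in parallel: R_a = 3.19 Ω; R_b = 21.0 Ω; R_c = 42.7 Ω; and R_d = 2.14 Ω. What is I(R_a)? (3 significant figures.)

ΣG = 1/3.19 + 1/21.0 + 1/42.7 + 1/2.14 = 0.8518.
R_a takes the fraction G_k/ΣG = 0.3135/0.8518 = 0.3680, so I = 7.74 × 0.3680 = 2.848 mA.

I ≈ 2.85 mA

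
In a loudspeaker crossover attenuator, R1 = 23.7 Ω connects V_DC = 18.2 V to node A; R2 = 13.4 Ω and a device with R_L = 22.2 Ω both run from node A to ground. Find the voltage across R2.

First combine the lower leg with the load: R2 ‖ R_L = 8.356 Ω.
Now apply the divider: V_out = 18.2 × 0.2607 = 4.744 V.

V_out ≈ 4.74 V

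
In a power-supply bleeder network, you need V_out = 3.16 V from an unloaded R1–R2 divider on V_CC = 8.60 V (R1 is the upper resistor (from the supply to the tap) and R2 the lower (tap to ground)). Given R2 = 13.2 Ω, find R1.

The divider ratio is R2/(R1+R2) = 3.16/8.60 = 0.3674.
Rearranging, R1 = R2·(1−k)/k = 13.2 × 1.722 = 22.72 Ω.

R1 ≈ 22.7 Ω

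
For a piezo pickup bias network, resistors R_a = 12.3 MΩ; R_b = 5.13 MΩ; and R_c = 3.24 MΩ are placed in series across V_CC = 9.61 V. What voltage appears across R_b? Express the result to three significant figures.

V ≈ 2.39 V

Series total: ΣR = 12.3 + 5.13 + 3.24 = 20.67 MΩ.
By the voltage-divider rule, V = 9.61 × 5.130/20.67 = 2.385 V.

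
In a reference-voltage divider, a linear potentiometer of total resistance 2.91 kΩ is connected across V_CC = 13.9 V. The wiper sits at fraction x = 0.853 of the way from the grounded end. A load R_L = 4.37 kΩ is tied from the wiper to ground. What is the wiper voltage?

V_out ≈ 10.9 V

Split the track: R_lower = x·R_p = 2.482 kΩ, R_upper = (1−x)·R_p = 0.4278 kΩ.
(x·R_p) ‖ R_L = 1.583 kΩ.
V_out = 13.9 × 1.583/(0.4278 + 1.583) = 10.94 V.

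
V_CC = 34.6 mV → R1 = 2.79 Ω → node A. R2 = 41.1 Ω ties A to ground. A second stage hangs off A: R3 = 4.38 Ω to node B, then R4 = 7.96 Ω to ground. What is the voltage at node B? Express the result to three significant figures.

Looking into the second stage from A: R3 + R4 = 12.34 Ω appears in parallel with R2.
R2 ‖ (R3+R4) = 9.491 Ω.
So V_A = 34.6 × 0.7728 = 26.74 mV.
V_B = V_A × 0.6451 = 17.25 mV.

V_B ≈ 17.2 mV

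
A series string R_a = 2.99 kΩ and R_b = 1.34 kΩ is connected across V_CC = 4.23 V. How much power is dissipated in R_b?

P ≈ 1.28 mW

The common current is I = 4.23/4.330 = 0.9769 mA.
P = I²R = 0.9543 × 1.34 = 1.279 mW.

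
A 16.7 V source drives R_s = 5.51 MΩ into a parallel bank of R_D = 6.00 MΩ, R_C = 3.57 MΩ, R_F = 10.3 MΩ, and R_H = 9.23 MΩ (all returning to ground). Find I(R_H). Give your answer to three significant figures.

Equivalent of the parallel group: R_p = 1.533 MΩ.
V_A = 16.7 × 1.533/7.043 = 3.635 V.
Branch current I = V_A/R_H = 3.635/9.23 = 0.3939 µA.

I ≈ 0.394 µA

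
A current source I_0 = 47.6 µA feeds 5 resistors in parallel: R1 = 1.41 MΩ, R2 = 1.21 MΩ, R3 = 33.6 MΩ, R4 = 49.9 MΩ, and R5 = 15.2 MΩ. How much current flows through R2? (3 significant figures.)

Conductances: ΣG = 1/1.41 + 1/1.21 + 1/33.6 + 1/49.9 + 1/15.2 = 1.651 (1/MΩ).
By the current-divider rule, I = I_0 · G_k/ΣG = 47.6 × 0.5005 = 23.82 µA.

I ≈ 23.8 µA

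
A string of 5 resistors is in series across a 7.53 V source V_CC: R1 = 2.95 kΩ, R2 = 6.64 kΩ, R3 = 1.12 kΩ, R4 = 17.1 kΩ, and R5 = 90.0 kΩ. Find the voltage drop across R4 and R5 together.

Total series resistance ΣR = 2.95 + 6.64 + 1.12 + 17.1 + 90.0 = 117.8 kΩ.
R_{R4..R5} = 17.1 + 90.0 = 107.1 kΩ.
By the voltage-divider rule, V = 7.53 × 107.1/117.8 = 6.845 V.

V ≈ 6.85 V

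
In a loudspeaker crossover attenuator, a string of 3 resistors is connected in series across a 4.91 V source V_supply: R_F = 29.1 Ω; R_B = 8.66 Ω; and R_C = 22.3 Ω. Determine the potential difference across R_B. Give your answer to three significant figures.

Series total: ΣR = 29.1 + 8.66 + 22.3 = 60.06 Ω.
V = V_supply · R/ΣR = 4.91 × 0.1442 = 0.7080 V.

V ≈ 0.708 V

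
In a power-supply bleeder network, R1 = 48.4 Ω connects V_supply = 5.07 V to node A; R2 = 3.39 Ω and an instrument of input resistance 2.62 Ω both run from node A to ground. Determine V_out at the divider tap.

First combine the lower leg with the load: R2 ‖ R_L = 1.478 Ω.
Voltage divider with the loaded lower leg: V_out = 5.07 × 1.478/(48.4 + 1.478) = 5.07 × 0.02963 = 0.1502 V.

V_out ≈ 0.150 V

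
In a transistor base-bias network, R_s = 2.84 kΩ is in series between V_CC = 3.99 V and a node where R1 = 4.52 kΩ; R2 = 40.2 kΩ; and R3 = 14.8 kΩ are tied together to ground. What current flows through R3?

Combine the parallel branches: R_p = (1/4.52 + 1/40.2 + 1/14.8)⁻¹ = 3.188 kΩ.
V_A = 3.99 × 3.188/6.028 = 2.110 V.
Branch current I = V_A/R3 = 2.110/14.8 = 0.1426 mA.

I ≈ 0.143 mA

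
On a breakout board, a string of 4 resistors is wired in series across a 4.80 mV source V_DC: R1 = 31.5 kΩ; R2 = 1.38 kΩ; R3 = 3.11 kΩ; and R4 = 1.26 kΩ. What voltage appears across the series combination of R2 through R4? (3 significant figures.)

Total series resistance ΣR = 31.5 + 1.38 + 3.11 + 1.26 = 37.25 kΩ.
R_{R2..R4} = 1.38 + 3.11 + 1.26 = 5.750 kΩ.
Voltage divider: V = V_DC · (5.750 / 37.25) = 4.80 × 0.1544 = 0.7409 mV.

V ≈ 0.741 mV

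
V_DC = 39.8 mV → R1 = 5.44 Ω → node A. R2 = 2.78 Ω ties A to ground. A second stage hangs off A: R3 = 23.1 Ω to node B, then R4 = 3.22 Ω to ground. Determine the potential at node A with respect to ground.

The second stage (R3 + R4 = 26.32 Ω) loads node A in parallel with R2.
Effective lower resistance at A: R2 ‖ 26.32 = 2.514 Ω.
V_A = 39.8 × 2.514/(5.44 + 2.514) = 12.58 mV.

V_A ≈ 12.6 mV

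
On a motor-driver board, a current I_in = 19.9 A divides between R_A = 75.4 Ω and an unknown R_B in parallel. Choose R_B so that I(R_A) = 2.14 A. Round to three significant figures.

R_B ≈ 9.09 Ω

Two-branch current divider: I_A = I_in · R_B/(R_A + R_B).
With f = 0.1075, R_B = R_A · f/(1−f) = 75.4 × 0.1205 = 9.085 Ω.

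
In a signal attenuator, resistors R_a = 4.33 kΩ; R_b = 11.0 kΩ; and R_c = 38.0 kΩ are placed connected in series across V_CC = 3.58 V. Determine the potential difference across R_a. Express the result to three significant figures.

Series total: ΣR = 4.33 + 11.0 + 38.0 = 53.33 kΩ.
Voltage divider: V = V_CC · (4.330 / 53.33) = 3.58 × 0.08119 = 0.2907 V.

V ≈ 0.291 V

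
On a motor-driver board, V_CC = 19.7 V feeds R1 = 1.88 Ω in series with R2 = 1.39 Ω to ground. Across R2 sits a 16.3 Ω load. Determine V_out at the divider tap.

First combine the lower leg with the load: R2 ‖ R_L = 1.281 Ω.
Then V_out = V_CC · R2'/(R1 + R2') = 19.7 × 1.281/3.161 = 7.983 V.
(Unloaded it would be 8.37 V; the load pulls it down.)

V_out ≈ 7.98 V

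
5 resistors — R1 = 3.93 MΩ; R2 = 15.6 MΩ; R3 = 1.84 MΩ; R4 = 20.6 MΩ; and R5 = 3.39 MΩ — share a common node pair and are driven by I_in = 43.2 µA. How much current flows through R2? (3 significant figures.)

Total conductance ΣG = 1/3.93 + 1/15.6 + 1/1.84 + 1/20.6 + 1/3.39 = 1.206 (units of 1/MΩ).
By the current-divider rule, I = I_in · G_k/ΣG = 43.2 × 0.05317 = 2.297 µA.

I ≈ 2.30 µA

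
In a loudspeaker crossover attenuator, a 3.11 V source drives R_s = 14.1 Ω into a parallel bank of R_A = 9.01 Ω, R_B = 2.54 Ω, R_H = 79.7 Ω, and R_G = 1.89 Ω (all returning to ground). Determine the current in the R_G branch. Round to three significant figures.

I ≈ 0.104 A

Equivalent of the parallel group: R_p = 0.9557 Ω.
V_A by voltage divider: V_A = 3.11 × 0.9557/(14.1 + 0.9557) = 0.1974 V.
I(R_G) = V_A / R_G = 0.1974/1.89 = 0.1045 A.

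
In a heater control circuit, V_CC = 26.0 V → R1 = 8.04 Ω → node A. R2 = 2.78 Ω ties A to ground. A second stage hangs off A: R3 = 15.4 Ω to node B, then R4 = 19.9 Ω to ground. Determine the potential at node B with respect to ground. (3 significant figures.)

V_B ≈ 3.56 V

Looking into the second stage from A: R3 + R4 = 35.30 Ω appears in parallel with R2.
R2 ‖ (R3+R4) = 2.577 Ω.
So V_A = 26.0 × 0.2427 = 6.311 V.
V_B = V_A × 0.5637 = 3.558 V.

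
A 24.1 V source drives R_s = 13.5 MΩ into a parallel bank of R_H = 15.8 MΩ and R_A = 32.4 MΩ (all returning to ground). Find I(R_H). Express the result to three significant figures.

I ≈ 0.672 µA

Combine the parallel branches: R_p = (1/15.8 + 1/32.4)⁻¹ = 10.62 MΩ.
V_A = 24.1 × 10.62/24.12 = 10.61 V.
I(R_H) = V_A / R_H = 10.61/15.8 = 0.6716 µA.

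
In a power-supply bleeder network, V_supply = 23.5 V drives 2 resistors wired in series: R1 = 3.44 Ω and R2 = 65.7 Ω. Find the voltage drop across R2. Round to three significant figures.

V ≈ 22.3 V

ΣR = 3.44 + 65.7 = 69.14 Ω.
Voltage divider: V = V_supply · (65.70 / 69.14) = 23.5 × 0.9502 = 22.33 V.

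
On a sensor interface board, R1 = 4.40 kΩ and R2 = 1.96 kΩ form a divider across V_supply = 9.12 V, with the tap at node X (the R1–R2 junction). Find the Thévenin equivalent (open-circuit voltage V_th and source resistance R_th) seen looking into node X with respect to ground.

With X open, the divider is unloaded: V_th = 9.12 × 1.96/6.360 = 2.811 V.
Looking into X with the source shorted: R_th = R1·R2/(R1+R2) = 4.400 × 1.96/6.360 = 1.356 kΩ.

V_th ≈ 2.81 V, R_th ≈ 1.36 kΩ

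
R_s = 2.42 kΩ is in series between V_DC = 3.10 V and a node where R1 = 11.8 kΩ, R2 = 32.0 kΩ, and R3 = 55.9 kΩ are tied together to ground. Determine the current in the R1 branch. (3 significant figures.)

I ≈ 0.198 mA

Equivalent of the parallel group: R_p = 7.469 kΩ.
V_A = 3.10 × 7.469/9.889 = 2.341 V.
I(R1) = V_A / R1 = 2.341/11.8 = 0.1984 mA.
(Check via current divider: I_total = 0.3135 mA; share G_k/ΣG = 0.6330 → same result.)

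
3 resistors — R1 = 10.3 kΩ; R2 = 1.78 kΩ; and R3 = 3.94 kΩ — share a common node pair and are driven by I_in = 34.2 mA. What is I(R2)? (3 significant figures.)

ΣG = 1/10.3 + 1/1.78 + 1/3.94 = 0.9127.
By the current-divider rule, I = I_in · G_k/ΣG = 34.2 × 0.6155 = 21.05 mA.

I ≈ 21.1 mA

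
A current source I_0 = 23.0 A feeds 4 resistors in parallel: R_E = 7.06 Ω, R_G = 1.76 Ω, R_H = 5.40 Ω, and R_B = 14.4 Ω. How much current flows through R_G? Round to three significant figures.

ΣG = 1/7.06 + 1/1.76 + 1/5.40 + 1/14.4 = 0.9645.
By the current-divider rule, I = I_0 · G_k/ΣG = 23.0 × 0.5891 = 13.55 A.

I ≈ 13.5 A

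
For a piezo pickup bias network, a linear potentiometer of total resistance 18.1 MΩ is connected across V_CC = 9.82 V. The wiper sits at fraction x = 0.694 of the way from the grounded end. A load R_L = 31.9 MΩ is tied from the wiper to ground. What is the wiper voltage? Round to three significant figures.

V_out ≈ 6.08 V

Split the track: R_lower = x·R_p = 12.56 MΩ, R_upper = (1−x)·R_p = 5.539 MΩ.
R_L loads the lower segment: effective lower R = 9.013 MΩ.
Loaded-divider output: V_out = 9.82 × 0.6194 = 6.082 V.
(Unloaded: V_out = x·V_CC = 6.82 V.)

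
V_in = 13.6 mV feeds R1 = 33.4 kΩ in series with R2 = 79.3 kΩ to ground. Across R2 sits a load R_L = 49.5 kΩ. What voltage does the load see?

First combine the lower leg with the load: R2 ‖ R_L = 30.48 kΩ.
Then V_out = V_in · R2'/(R1 + R2') = 13.6 × 30.48/63.88 = 6.489 mV.
(Unloaded it would be 9.57 mV; the load pulls it down.)

V_out ≈ 6.49 mV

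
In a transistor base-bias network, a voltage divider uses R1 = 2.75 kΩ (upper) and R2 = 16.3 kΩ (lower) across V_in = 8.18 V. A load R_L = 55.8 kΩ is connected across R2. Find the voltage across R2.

The load sits in parallel with R2, giving an effective lower resistance R2' = R2·R_L/(R2+R_L) = 12.61 kΩ.
Voltage divider with the loaded lower leg: V_out = 8.18 × 12.61/(2.75 + 12.61) = 8.18 × 0.8210 = 6.716 V.

V_out ≈ 6.72 V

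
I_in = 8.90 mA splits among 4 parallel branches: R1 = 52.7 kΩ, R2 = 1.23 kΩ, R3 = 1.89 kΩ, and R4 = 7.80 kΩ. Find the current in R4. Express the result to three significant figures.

I ≈ 0.766 mA

Total conductance ΣG = 1/52.7 + 1/1.23 + 1/1.89 + 1/7.80 = 1.489 (units of 1/kΩ).
By the current-divider rule, I = I_in · G_k/ΣG = 8.90 × 0.08608 = 0.7662 mA.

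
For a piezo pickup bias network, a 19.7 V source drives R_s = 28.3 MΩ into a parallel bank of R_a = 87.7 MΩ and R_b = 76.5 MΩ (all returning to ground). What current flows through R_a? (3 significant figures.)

Equivalent of the parallel group: R_p = 40.86 MΩ.
V_A by voltage divider: V_A = 19.7 × 40.86/(28.3 + 40.86) = 11.64 V.
Branch current I = V_A/R_a = 11.64/87.7 = 0.1327 µA.

I ≈ 0.133 µA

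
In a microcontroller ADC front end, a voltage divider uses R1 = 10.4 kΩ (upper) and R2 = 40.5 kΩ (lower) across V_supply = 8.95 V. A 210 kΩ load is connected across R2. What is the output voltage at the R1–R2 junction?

The load sits in parallel with R2, giving an effective lower resistance R2' = R2·R_L/(R2+R_L) = 33.95 kΩ.
Then V_out = V_supply · R2'/(R1 + R2') = 8.95 × 33.95/44.35 = 6.851 V.
(Unloaded it would be 7.12 V; the load pulls it down.)

V_out ≈ 6.85 V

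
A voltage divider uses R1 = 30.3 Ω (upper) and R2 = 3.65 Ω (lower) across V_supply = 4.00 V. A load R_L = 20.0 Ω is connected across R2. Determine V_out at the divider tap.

First combine the lower leg with the load: R2 ‖ R_L = 3.087 Ω.
Voltage divider with the loaded lower leg: V_out = 4.00 × 3.087/(30.3 + 3.087) = 4.00 × 0.09245 = 0.3698 V.
(Unloaded it would be 0.430 V; the load pulls it down.)

V_out ≈ 0.370 V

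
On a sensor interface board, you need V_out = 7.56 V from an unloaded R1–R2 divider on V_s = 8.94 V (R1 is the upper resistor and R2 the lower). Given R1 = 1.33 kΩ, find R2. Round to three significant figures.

V_out/V_s = R2/(R1+R2) = 0.8456.
R2 = R1 · 0.8456/(1 − 0.8456) = 7.286 kΩ.

R2 ≈ 7.29 kΩ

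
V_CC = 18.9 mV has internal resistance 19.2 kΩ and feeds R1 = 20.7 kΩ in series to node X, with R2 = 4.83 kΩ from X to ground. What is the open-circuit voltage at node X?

R1' = 19.2 + 20.7 = 39.90 kΩ (source resistance + R1).
With X open, the divider is unloaded: V_th = 18.9 × 4.83/44.73 = 2.041 mV.

V_th ≈ 2.04 mV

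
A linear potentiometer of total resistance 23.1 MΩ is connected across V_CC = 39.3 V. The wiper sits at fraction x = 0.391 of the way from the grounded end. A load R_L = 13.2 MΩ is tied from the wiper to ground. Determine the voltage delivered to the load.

V_out ≈ 10.8 V

The pot divides into 14.07 MΩ above the wiper and 9.032 MΩ below.
(x·R_p) ‖ R_L = 5.363 MΩ.
Loaded-divider output: V_out = 39.3 × 0.2760 = 10.85 V.
(Unloaded: V_out = x·V_CC = 15.4 V.)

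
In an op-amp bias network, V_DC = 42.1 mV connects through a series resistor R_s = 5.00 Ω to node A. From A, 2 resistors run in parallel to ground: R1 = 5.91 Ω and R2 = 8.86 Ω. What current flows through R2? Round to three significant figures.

I ≈ 1.97 mA

Combine the parallel branches: R_p = (1/5.91 + 1/8.86)⁻¹ = 3.545 Ω.
Node voltage V_A = V_DC · R_p/(R_s + R_p) = 42.1 × 0.4149 = 17.47 mV.
Branch current I = V_A/R2 = 17.47/8.86 = 1.971 mA.
(Check via current divider: I_total = 4.927 mA; share G_k/ΣG = 0.4001 → same result.)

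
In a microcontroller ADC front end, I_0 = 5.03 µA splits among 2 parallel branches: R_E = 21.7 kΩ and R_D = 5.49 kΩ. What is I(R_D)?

I ≈ 4.01 µA

For two parallel branches, I_k = I_0 · (other R)/(sum of R).
I(R_D) = 5.03 × 21.7/(21.7 + 5.49) = 5.03 × 0.7981 = 4.014 µA.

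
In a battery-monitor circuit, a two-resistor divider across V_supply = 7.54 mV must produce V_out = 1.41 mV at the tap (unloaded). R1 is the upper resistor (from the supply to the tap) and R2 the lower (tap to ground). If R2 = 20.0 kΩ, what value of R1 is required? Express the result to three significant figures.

Required fraction k = V_out/V_supply = 0.1870.
Rearranging, R1 = R2·(1−k)/k = 20.0 × 4.348 = 86.95 kΩ.

R1 ≈ 87.0 kΩ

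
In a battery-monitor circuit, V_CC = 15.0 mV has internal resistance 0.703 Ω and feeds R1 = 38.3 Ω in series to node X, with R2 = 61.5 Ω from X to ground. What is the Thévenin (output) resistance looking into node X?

R1' = 0.703 + 38.3 = 39.00 Ω (source resistance + R1).
Looking into X with the source shorted: R_th = R1'·R2/(R1'+R2) = 39.00 × 61.5/100.5 = 23.87 Ω.

R_th ≈ 23.9 Ω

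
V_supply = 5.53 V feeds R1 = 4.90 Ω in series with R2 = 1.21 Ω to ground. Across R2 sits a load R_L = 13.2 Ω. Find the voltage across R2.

The load sits in parallel with R2, giving an effective lower resistance R2' = R2·R_L/(R2+R_L) = 1.108 Ω.
Voltage divider with the loaded lower leg: V_out = 5.53 × 1.108/(4.90 + 1.108) = 5.53 × 0.1845 = 1.020 V.

V_out ≈ 1.02 V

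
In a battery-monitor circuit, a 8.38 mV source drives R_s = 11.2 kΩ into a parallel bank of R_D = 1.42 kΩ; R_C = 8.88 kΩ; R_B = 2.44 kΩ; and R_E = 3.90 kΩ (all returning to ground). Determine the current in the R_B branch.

Combine the parallel branches: R_p = (1/1.42 + 1/8.88 + 1/2.44 + 1/3.90)⁻¹ = 0.6743 kΩ.
Node voltage V_A = V_in · R_p/(R_s + R_p) = 8.38 × 0.05678 = 0.4759 mV.
I(R_B) = V_A / R_B = 0.4759/2.44 = 0.1950 µA.

I ≈ 0.195 µA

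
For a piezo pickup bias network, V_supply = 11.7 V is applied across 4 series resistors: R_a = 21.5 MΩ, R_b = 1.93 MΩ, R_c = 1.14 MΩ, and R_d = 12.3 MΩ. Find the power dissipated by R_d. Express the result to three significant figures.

The common current is I = 11.7/36.87 = 0.3173 µA.
P = I²R = 0.1007 × 12.3 = 1.239 µW.

P ≈ 1.24 µW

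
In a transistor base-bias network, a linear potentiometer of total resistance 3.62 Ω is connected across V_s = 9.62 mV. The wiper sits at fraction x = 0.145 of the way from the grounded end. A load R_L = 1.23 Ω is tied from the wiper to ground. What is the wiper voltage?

V_out ≈ 1.02 mV

Split the track: R_lower = x·R_p = 0.5249 Ω, R_upper = (1−x)·R_p = 3.095 Ω.
Lower segment in parallel with the load: 0.5249 ‖ 1.23 = 0.3679 Ω.
Then V_out = V_s · 0.3679/(3.095 + 0.3679) = 1.022 mV.
(Unloaded: V_out = x·V_s = 1.39 mV.)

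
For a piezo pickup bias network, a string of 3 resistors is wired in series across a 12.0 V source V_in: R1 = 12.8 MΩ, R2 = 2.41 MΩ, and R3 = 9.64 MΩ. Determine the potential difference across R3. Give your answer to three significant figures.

V ≈ 4.66 V

Series total: ΣR = 12.8 + 2.41 + 9.64 = 24.85 MΩ.
V = V_in · R/ΣR = 12.0 × 0.3879 = 4.655 V.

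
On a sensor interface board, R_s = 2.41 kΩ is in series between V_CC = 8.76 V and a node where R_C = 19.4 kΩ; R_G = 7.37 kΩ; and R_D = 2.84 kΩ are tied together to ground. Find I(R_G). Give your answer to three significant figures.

Parallel bank: R_p = 1/(1/19.4 + 1/7.37 + 1/2.84) = 1.854 kΩ.
V_A by voltage divider: V_A = 8.76 × 1.854/(2.41 + 1.854) = 3.809 V.
Branch current I = V_A/R_G = 3.809/7.37 = 0.5168 mA.

I ≈ 0.517 mA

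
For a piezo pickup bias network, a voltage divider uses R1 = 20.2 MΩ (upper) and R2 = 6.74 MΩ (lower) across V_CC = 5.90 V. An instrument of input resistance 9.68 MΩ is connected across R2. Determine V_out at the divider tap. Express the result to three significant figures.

V_out ≈ 0.970 V

The load sits in parallel with R2, giving an effective lower resistance R2' = R2·R_L/(R2+R_L) = 3.973 MΩ.
Now apply the divider: V_out = 5.90 × 0.1644 = 0.9698 V.
(Unloaded it would be 1.48 V; the load pulls it down.)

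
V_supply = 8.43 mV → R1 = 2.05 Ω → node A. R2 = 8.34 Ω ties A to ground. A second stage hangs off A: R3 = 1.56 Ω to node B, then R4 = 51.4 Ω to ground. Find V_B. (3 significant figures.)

The second stage (R3 + R4 = 52.96 Ω) loads node A in parallel with R2.
Effective lower resistance at A: R2 ‖ 52.96 = 7.205 Ω.
So V_A = 8.43 × 0.7785 = 6.563 mV.
Stage 2 is unloaded, so V_B = V_A · R4/(R3+R4) = 6.563 × 51.4/52.96 = 6.369 mV.

V_B ≈ 6.37 mV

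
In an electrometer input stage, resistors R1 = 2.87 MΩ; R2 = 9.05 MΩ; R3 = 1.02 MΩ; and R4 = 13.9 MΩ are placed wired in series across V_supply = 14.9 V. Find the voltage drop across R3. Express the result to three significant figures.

Series total: ΣR = 2.87 + 9.05 + 1.02 + 13.9 = 26.84 MΩ.
By the voltage-divider rule, V = 14.9 × 1.020/26.84 = 0.5662 V.

V ≈ 0.566 V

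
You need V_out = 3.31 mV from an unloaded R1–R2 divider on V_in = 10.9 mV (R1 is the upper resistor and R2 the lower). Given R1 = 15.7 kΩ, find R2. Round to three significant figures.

R2 ≈ 6.85 kΩ

Required fraction k = V_out/V_in = 0.3037.
Rearranging, R2 = R1·k/(1−k) = 15.7 × 0.4361 = 6.847 kΩ.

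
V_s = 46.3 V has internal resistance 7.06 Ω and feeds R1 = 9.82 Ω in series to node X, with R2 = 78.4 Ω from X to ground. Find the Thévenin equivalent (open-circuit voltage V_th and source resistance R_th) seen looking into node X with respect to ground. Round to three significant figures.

V_th ≈ 38.1 V, R_th ≈ 13.9 Ω

R1' = 7.06 + 9.82 = 16.88 Ω (source resistance + R1).
Open-circuit (no load on X): V_th = V_s · R2/(R1' + R2) = 46.3 × 78.4/(16.88 + 78.4) = 38.10 V.
Looking into X with the source shorted: R_th = R1'·R2/(R1'+R2) = 16.88 × 78.4/95.28 = 13.89 Ω.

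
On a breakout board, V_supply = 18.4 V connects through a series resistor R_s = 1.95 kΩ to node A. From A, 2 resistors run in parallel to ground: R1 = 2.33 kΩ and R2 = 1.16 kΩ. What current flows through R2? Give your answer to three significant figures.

Equivalent of the parallel group: R_p = 0.7744 kΩ.
V_A = 18.4 × 0.7744/2.724 = 5.230 V.
Branch current I = V_A/R2 = 5.230/1.16 = 4.509 mA.

I ≈ 4.51 mA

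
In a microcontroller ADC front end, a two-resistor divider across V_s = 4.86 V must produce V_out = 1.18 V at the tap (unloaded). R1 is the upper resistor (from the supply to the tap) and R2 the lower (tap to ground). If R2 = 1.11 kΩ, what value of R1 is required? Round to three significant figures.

V_out/V_s = R2/(R1+R2) = 0.2428.
So R1 = R2 · (V_s/V_out − 1) = 1.11 × (4.86/1.18 − 1) = 1.11 × 3.119 = 3.462 kΩ.

R1 ≈ 3.46 kΩ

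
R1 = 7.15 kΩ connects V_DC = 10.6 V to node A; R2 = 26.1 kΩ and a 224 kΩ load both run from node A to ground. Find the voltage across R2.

V_out ≈ 8.12 V

The load sits in parallel with R2, giving an effective lower resistance R2' = R2·R_L/(R2+R_L) = 23.38 kΩ.
Voltage divider with the loaded lower leg: V_out = 10.6 × 23.38/(7.15 + 23.38) = 10.6 × 0.7658 = 8.117 V.
(Unloaded it would be 8.32 V; the load pulls it down.)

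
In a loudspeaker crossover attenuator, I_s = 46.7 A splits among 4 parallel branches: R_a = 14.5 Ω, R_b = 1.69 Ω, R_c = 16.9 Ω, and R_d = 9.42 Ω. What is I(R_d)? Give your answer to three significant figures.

ΣG = 1/14.5 + 1/1.69 + 1/16.9 + 1/9.42 = 0.8260.
By the current-divider rule, I = I_s · G_k/ΣG = 46.7 × 0.1285 = 6.002 A.

I ≈ 6.00 A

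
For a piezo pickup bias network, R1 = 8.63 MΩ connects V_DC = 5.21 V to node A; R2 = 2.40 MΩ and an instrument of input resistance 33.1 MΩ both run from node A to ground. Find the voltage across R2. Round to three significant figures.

The load sits in parallel with R2, giving an effective lower resistance R2' = R2·R_L/(R2+R_L) = 2.238 MΩ.
Voltage divider with the loaded lower leg: V_out = 5.21 × 2.238/(8.63 + 2.238) = 5.21 × 0.2059 = 1.073 V.

V_out ≈ 1.07 V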